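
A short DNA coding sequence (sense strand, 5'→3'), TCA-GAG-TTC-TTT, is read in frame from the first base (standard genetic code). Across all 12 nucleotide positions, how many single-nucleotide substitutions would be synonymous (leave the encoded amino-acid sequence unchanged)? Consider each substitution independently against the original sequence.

6

Codon 1 (TCA, Ser): 3 synonymous substitutions.
Codon 2 (GAG, Glu): 1 synonymous substitution.
Codon 3 (TTC, Phe): 1 synonymous substitution.
Codon 4 (TTT, Phe): 1 synonymous substitution.
Total: 3 + 1 + 1 + 1 = 6.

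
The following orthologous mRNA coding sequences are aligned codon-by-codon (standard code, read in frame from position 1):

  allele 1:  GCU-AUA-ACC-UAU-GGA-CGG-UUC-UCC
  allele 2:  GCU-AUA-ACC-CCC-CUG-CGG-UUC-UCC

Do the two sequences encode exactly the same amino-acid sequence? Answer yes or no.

Codon 1: GCU Ala / GCU Ala — identical.
Codon 2: AUA Ile / AUA Ile — identical.
Codon 3: ACC Thr / ACC Thr — identical.
Codon 4: UAU Tyr / CCC Pro — nonsynonymous.
Codon 5: GGA Gly / CUG Leu — nonsynonymous.
Codon 6: CGG Arg / CGG Arg — identical.
Codon 7: UUC Phe / UUC Phe — identical.
Codon 8: UCC Ser / UCC Ser — identical.
Nonsynonymous differences: 2 → different protein.

no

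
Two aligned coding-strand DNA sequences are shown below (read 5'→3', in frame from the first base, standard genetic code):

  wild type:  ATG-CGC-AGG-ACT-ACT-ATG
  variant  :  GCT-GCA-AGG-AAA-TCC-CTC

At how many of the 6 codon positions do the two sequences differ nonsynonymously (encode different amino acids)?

5

Codon 1: ATG Met / GCT Ala — nonsynonymous.
Codon 2: CGC Arg / GCA Ala — nonsynonymous.
Codon 3: AGG Arg / AGG Arg — identical.
Codon 4: ACT Thr / AAA Lys — nonsynonymous.
Codon 5: ACT Thr / TCC Ser — nonsynonymous.
Codon 6: ATG Met / CTC Leu — nonsynonymous.
Nonsynonymous differences: 5.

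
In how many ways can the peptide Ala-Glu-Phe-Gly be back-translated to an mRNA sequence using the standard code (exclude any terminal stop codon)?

Ala: 4 codons.
Glu: 2 codons.
Phe: 2 codons.
Gly: 4 codons.
4 × 2 × 2 × 4 = 64.

64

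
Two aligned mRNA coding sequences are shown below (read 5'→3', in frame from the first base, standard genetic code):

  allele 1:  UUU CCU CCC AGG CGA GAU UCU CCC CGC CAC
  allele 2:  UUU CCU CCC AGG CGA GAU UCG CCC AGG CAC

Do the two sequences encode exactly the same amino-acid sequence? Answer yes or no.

Codon 1: UUU Phe / UUU Phe — identical.
Codon 2: CCU Pro / CCU Pro — identical.
Codon 3: CCC Pro / CCC Pro — identical.
Codon 4: AGG Arg / AGG Arg — identical.
Codon 5: CGA Arg / CGA Arg — identical.
Codon 6: GAU Asp / GAU Asp — identical.
Codon 7: UCU Ser / UCG Ser — synonymous.
Codon 8: CCC Pro / CCC Pro — identical.
Codon 9: CGC Arg / AGG Arg — synonymous.
Codon 10: CAC His / CAC His — identical.
Nonsynonymous differences: 0 → same protein.

yes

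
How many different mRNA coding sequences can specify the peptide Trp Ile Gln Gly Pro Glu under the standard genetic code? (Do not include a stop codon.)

Trp: 1 codon.
Ile: 3 codons.
Gln: 2 codons.
Gly: 4 codons.
Pro: 4 codons.
Glu: 2 codons.
1 × 3 × 2 × 4 × 4 × 2 = 192.

192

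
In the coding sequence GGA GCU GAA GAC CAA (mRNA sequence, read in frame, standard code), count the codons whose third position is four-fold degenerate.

2

Codon 1 GGA (Gly): third position 4-fold.
Codon 2 GCU (Ala): third position 4-fold.
Codon 3 GAA (Glu): third position 2-fold.
Codon 4 GAC (Asp): third position 2-fold.
Codon 5 CAA (Gln): third position 2-fold.
Four-fold degenerate third positions: 2.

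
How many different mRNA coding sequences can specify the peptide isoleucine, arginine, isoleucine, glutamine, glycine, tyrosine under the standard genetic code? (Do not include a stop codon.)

864

Ile: 3 codons.
Arg: 6 codons.
Ile: 3 codons.
Gln: 2 codons.
Gly: 4 codons.
Tyr: 2 codons.
3 × 6 × 3 × 2 × 4 × 2 = 864.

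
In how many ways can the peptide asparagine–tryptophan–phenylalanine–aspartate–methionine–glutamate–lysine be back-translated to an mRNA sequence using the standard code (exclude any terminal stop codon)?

Asn: 2 codons.
Trp: 1 codon.
Phe: 2 codons.
Asp: 2 codons.
Met: 1 codon.
Glu: 2 codons.
Lys: 2 codons.
2 × 1 × 2 × 2 × 1 × 2 × 2 = 32.

32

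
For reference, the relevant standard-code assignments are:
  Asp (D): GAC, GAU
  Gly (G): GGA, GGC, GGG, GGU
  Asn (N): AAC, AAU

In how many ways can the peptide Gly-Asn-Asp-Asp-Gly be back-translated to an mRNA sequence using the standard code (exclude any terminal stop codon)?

128

Gly: 4 codons.
Asn: 2 codons.
Asp: 2 codons.
Asp: 2 codons.
Gly: 4 codons.
4 × 2 × 2 × 2 × 4 = 128.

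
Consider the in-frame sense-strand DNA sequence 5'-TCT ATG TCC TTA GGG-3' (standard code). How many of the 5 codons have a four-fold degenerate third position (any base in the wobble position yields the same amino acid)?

3

Codon 1 TCT (Ser): third position 4-fold.
Codon 2 ATG (Met): third position 1-fold.
Codon 3 TCC (Ser): third position 4-fold.
Codon 4 TTA (Leu): third position 2-fold.
Codon 5 GGG (Gly): third position 4-fold.
Four-fold degenerate third positions: 3.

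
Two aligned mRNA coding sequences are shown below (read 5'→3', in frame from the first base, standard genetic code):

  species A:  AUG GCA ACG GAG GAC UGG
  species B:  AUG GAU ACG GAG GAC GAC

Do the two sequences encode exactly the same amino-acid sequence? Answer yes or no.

no

Codon 1: AUG Met / AUG Met — identical.
Codon 2: GCA Ala / GAU Asp — nonsynonymous.
Codon 3: ACG Thr / ACG Thr — identical.
Codon 4: GAG Glu / GAG Glu — identical.
Codon 5: GAC Asp / GAC Asp — identical.
Codon 6: UGG Trp / GAC Asp — nonsynonymous.
Nonsynonymous differences: 2 → different protein.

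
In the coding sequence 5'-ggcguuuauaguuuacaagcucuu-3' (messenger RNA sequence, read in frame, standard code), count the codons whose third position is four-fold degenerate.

4

Codon 1 GGC (Gly): third position 4-fold.
Codon 2 GUU (Val): third position 4-fold.
Codon 3 UAU (Tyr): third position 2-fold.
Codon 4 AGU (Ser): third position 2-fold.
Codon 5 UUA (Leu): third position 2-fold.
Codon 6 CAA (Gln): third position 2-fold.
Codon 7 GCU (Ala): third position 4-fold.
Codon 8 CUU (Leu): third position 4-fold.
Four-fold degenerate third positions: 4.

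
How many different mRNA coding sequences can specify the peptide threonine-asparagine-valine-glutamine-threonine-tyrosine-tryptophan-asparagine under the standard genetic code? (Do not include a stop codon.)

Thr: 4 codons.
Asn: 2 codons.
Val: 4 codons.
Gln: 2 codons.
Thr: 4 codons.
Tyr: 2 codons.
Trp: 1 codon.
Asn: 2 codons.
4 × 2 × 4 × 2 × 4 × 2 × 1 × 2 = 1024.

1024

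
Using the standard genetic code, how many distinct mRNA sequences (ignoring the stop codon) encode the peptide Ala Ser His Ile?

Ala: 4 codons.
Ser: 6 codons.
His: 2 codons.
Ile: 3 codons.
4 × 6 × 2 × 3 = 144.

144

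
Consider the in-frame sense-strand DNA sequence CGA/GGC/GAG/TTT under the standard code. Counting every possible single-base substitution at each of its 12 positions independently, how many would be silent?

9

Codon 1 (CGA, Arg): 4 synonymous substitutions.
Codon 2 (GGC, Gly): 3 synonymous substitutions.
Codon 3 (GAG, Glu): 1 synonymous substitution.
Codon 4 (TTT, Phe): 1 synonymous substitution.
Total: 4 + 3 + 1 + 1 = 9.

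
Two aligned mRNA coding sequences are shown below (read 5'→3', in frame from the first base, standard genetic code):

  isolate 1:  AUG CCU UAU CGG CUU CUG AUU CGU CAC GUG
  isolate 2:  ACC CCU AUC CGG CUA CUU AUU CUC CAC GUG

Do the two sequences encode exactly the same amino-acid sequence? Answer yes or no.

no

Codon 1: AUG Met / ACC Thr — nonsynonymous.
Codon 2: CCU Pro / CCU Pro — identical.
Codon 3: UAU Tyr / AUC Ile — nonsynonymous.
Codon 4: CGG Arg / CGG Arg — identical.
Codon 5: CUU Leu / CUA Leu — synonymous.
Codon 6: CUG Leu / CUU Leu — synonymous.
Codon 7: AUU Ile / AUU Ile — identical.
Codon 8: CGU Arg / CUC Leu — nonsynonymous.
Codon 9: CAC His / CAC His — identical.
Codon 10: GUG Val / GUG Val — identical.
Nonsynonymous differences: 3 → different protein.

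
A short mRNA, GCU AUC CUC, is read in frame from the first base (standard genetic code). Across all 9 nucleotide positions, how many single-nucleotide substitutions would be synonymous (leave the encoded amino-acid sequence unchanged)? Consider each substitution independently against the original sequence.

Codon 1 (GCU, Ala): 3 synonymous substitutions.
Codon 2 (AUC, Ile): 2 synonymous substitutions.
Codon 3 (CUC, Leu): 3 synonymous substitutions.
Total: 3 + 2 + 3 = 8.

8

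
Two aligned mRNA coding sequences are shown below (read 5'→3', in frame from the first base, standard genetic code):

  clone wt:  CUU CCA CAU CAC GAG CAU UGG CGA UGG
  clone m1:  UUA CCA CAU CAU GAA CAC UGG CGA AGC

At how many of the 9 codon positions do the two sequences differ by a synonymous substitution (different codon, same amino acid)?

4

Codon 1: CUU Leu / UUA Leu — synonymous.
Codon 2: CCA Pro / CCA Pro — identical.
Codon 3: CAU His / CAU His — identical.
Codon 4: CAC His / CAU His — synonymous.
Codon 5: GAG Glu / GAA Glu — synonymous.
Codon 6: CAU His / CAC His — synonymous.
Codon 7: UGG Trp / UGG Trp — identical.
Codon 8: CGA Arg / CGA Arg — identical.
Codon 9: UGG Trp / AGC Ser — nonsynonymous.
Synonymous differences: 4.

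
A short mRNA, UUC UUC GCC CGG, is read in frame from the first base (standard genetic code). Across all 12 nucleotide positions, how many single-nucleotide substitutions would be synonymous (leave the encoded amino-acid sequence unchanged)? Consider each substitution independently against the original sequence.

9

Codon 1 (UUC, Phe): 1 synonymous substitution.
Codon 2 (UUC, Phe): 1 synonymous substitution.
Codon 3 (GCC, Ala): 3 synonymous substitutions.
Codon 4 (CGG, Arg): 4 synonymous substitutions.
Total: 1 + 1 + 3 + 4 = 9.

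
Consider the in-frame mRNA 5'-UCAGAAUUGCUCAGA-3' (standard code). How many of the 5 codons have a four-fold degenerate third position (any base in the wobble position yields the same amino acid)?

2

Codon 1 UCA (Ser): third position 4-fold.
Codon 2 GAA (Glu): third position 2-fold.
Codon 3 UUG (Leu): third position 2-fold.
Codon 4 CUC (Leu): third position 4-fold.
Codon 5 AGA (Arg): third position 2-fold.
Four-fold degenerate third positions: 2.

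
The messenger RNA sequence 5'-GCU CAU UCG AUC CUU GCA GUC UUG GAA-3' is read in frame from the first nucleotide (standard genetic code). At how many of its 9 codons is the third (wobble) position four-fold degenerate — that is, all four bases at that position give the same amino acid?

5

Codon 1 GCU (Ala): third position 4-fold.
Codon 2 CAU (His): third position 2-fold.
Codon 3 UCG (Ser): third position 4-fold.
Codon 4 AUC (Ile): third position 3-fold.
Codon 5 CUU (Leu): third position 4-fold.
Codon 6 GCA (Ala): third position 4-fold.
Codon 7 GUC (Val): third position 4-fold.
Codon 8 UUG (Leu): third position 2-fold.
Codon 9 GAA (Glu): third position 2-fold.
Four-fold degenerate third positions: 5.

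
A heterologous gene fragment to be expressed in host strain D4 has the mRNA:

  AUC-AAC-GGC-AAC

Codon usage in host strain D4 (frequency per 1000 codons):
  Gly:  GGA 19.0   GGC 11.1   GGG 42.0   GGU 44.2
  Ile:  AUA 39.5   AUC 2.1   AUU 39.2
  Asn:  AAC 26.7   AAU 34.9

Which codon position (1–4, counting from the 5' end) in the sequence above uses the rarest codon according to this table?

Codon 1 AUC (Ile): 2.1 per 1000.
Codon 2 AAC (Asn): 26.7 per 1000.
Codon 3 GGC (Gly): 11.1 per 1000.
Codon 4 AAC (Asn): 26.7 per 1000.
Lowest frequency is 2.1 at codon 1.

1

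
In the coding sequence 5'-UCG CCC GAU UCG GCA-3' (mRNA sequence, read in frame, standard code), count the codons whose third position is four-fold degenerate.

4

Codon 1 UCG (Ser): third position 4-fold.
Codon 2 CCC (Pro): third position 4-fold.
Codon 3 GAU (Asp): third position 2-fold.
Codon 4 UCG (Ser): third position 4-fold.
Codon 5 GCA (Ala): third position 4-fold.
Four-fold degenerate third positions: 4.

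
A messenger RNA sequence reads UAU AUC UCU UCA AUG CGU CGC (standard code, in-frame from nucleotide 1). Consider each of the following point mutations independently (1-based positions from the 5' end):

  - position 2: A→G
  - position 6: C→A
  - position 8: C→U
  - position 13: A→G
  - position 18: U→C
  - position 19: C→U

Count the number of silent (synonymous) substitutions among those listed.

2

Codon 1: UAU (Tyr) → UGU (Cys) — missense.
Codon 2: AUC (Ile) → AUA (Ile) — synonymous.
Codon 3: UCU (Ser) → UUU (Phe) — missense.
Codon 5: AUG (Met) → GUG (Val) — missense.
Codon 6: CGU (Arg) → CGC (Arg) — synonymous.
Codon 7: CGC (Arg) → UGC (Cys) — missense.
Synonymous: 2 of 6.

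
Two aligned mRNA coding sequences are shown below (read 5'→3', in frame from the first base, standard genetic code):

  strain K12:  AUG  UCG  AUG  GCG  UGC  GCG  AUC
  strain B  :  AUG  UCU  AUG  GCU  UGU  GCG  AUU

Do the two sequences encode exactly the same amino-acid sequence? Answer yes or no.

Codon 1: AUG Met / AUG Met — identical.
Codon 2: UCG Ser / UCU Ser — synonymous.
Codon 3: AUG Met / AUG Met — identical.
Codon 4: GCG Ala / GCU Ala — synonymous.
Codon 5: UGC Cys / UGU Cys — synonymous.
Codon 6: GCG Ala / GCG Ala — identical.
Codon 7: AUC Ile / AUU Ile — synonymous.
Nonsynonymous differences: 0 → same protein.

yes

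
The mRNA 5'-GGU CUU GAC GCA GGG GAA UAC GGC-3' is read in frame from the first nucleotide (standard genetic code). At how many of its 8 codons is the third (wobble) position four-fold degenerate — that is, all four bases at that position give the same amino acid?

Codon 1 GGU (Gly): third position 4-fold.
Codon 2 CUU (Leu): third position 4-fold.
Codon 3 GAC (Asp): third position 2-fold.
Codon 4 GCA (Ala): third position 4-fold.
Codon 5 GGG (Gly): third position 4-fold.
Codon 6 GAA (Glu): third position 2-fold.
Codon 7 UAC (Tyr): third position 2-fold.
Codon 8 GGC (Gly): third position 4-fold.
Four-fold degenerate third positions: 5.

5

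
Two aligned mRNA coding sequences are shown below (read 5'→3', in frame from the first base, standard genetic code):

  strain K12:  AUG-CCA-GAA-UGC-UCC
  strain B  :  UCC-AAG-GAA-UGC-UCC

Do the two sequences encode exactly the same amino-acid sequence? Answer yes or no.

Codon 1: AUG Met / UCC Ser — nonsynonymous.
Codon 2: CCA Pro / AAG Lys — nonsynonymous.
Codon 3: GAA Glu / GAA Glu — identical.
Codon 4: UGC Cys / UGC Cys — identical.
Codon 5: UCC Ser / UCC Ser — identical.
Nonsynonymous differences: 2 → different protein.

no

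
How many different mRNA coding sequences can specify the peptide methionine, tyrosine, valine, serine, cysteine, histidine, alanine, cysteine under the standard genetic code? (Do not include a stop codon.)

1536

Met: 1 codon.
Tyr: 2 codons.
Val: 4 codons.
Ser: 6 codons.
Cys: 2 codons.
His: 2 codons.
Ala: 4 codons.
Cys: 2 codons.
1 × 2 × 4 × 6 × 2 × 2 × 4 × 2 = 1536.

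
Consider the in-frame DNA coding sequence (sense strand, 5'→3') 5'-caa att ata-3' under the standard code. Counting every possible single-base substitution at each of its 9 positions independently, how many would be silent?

Codon 1 (CAA, Gln): 1 synonymous substitution.
Codon 2 (ATT, Ile): 2 synonymous substitutions.
Codon 3 (ATA, Ile): 2 synonymous substitutions.
Total: 1 + 2 + 2 = 5.

5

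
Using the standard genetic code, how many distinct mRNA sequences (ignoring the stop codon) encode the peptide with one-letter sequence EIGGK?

192

Glu: 2 codons.
Ile: 3 codons.
Gly: 4 codons.
Gly: 4 codons.
Lys: 2 codons.
2 × 3 × 4 × 4 × 2 = 192.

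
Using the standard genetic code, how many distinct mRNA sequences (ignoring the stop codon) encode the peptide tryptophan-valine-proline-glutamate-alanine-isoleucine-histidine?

768

Trp: 1 codon.
Val: 4 codons.
Pro: 4 codons.
Glu: 2 codons.
Ala: 4 codons.
Ile: 3 codons.
His: 2 codons.
1 × 4 × 4 × 2 × 4 × 3 × 2 = 768.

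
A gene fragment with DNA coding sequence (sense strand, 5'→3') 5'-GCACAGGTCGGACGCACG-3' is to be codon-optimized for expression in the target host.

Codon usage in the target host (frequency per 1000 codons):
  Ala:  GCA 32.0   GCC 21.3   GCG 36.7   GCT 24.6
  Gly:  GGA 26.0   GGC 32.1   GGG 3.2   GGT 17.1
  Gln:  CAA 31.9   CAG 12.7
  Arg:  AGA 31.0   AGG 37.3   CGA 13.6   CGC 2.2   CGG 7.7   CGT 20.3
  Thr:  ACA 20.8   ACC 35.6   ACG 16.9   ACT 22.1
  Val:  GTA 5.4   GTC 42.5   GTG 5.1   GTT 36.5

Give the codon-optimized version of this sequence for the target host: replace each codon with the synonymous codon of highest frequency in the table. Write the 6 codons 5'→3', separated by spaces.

Codon 1 (Ala): best is GCG at 36.7.
Codon 2 (Gln): best is CAA at 31.9.
Codon 3 (Val): best is GTC at 42.5.
Codon 4 (Gly): best is GGC at 32.1.
Codon 5 (Arg): best is AGG at 37.3.
Codon 6 (Thr): best is ACC at 35.6.

GCG CAA GTC GGC AGG ACC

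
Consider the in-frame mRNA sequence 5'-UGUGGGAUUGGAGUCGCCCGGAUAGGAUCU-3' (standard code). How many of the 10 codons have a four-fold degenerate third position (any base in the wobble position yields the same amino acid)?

Codon 1 UGU (Cys): third position 2-fold.
Codon 2 GGG (Gly): third position 4-fold.
Codon 3 AUU (Ile): third position 3-fold.
Codon 4 GGA (Gly): third position 4-fold.
Codon 5 GUC (Val): third position 4-fold.
Codon 6 GCC (Ala): third position 4-fold.
Codon 7 CGG (Arg): third position 4-fold.
Codon 8 AUA (Ile): third position 3-fold.
Codon 9 GGA (Gly): third position 4-fold.
Codon 10 UCU (Ser): third position 4-fold.
Four-fold degenerate third positions: 7.

7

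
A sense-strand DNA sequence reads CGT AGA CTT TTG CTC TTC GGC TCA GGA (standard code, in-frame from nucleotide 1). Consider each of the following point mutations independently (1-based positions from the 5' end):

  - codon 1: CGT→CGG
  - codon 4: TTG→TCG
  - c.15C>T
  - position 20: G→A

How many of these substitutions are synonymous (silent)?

Codon 1: CGT (Arg) → CGG (Arg) — synonymous.
Codon 4: TTG (Leu) → TCG (Ser) — missense.
Codon 5: CTC (Leu) → CTT (Leu) — synonymous.
Codon 7: GGC (Gly) → GAC (Asp) — missense.
Synonymous: 2 of 4.

2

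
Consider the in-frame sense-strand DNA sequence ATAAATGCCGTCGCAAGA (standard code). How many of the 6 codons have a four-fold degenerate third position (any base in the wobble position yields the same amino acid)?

3

Codon 1 ATA (Ile): third position 3-fold.
Codon 2 AAT (Asn): third position 2-fold.
Codon 3 GCC (Ala): third position 4-fold.
Codon 4 GTC (Val): third position 4-fold.
Codon 5 GCA (Ala): third position 4-fold.
Codon 6 AGA (Arg): third position 2-fold.
Four-fold degenerate third positions: 3.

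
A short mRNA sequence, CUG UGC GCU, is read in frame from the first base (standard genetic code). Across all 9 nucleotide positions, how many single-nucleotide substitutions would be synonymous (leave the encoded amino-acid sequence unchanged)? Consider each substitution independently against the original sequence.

8

Codon 1 (CUG, Leu): 4 synonymous substitutions.
Codon 2 (UGC, Cys): 1 synonymous substitution.
Codon 3 (GCU, Ala): 3 synonymous substitutions.
Total: 4 + 1 + 3 = 8.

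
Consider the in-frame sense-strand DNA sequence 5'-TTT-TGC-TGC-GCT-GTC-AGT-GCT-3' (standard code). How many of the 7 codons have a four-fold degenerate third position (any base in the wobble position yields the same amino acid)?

Codon 1 TTT (Phe): third position 2-fold.
Codon 2 TGC (Cys): third position 2-fold.
Codon 3 TGC (Cys): third position 2-fold.
Codon 4 GCT (Ala): third position 4-fold.
Codon 5 GTC (Val): third position 4-fold.
Codon 6 AGT (Ser): third position 2-fold.
Codon 7 GCT (Ala): third position 4-fold.
Four-fold degenerate third positions: 3.

3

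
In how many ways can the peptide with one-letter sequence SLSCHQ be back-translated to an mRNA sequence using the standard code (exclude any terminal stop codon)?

Ser: 6 codons.
Leu: 6 codons.
Ser: 6 codons.
Cys: 2 codons.
His: 2 codons.
Gln: 2 codons.
6 × 6 × 6 × 2 × 2 × 2 = 1728.

1728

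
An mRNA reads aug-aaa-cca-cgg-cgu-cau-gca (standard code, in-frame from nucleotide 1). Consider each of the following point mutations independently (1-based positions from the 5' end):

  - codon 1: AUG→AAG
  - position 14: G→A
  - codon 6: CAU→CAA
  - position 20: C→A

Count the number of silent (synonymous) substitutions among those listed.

0

Codon 1: AUG (Met) → AAG (Lys) — missense.
Codon 5: CGU (Arg) → CAU (His) — missense.
Codon 6: CAU (His) → CAA (Gln) — missense.
Codon 7: GCA (Ala) → GAA (Glu) — missense.
Synonymous: 0 of 4.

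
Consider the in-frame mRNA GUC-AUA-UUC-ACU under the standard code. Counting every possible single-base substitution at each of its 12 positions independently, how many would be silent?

9

Codon 1 (GUC, Val): 3 synonymous substitutions.
Codon 2 (AUA, Ile): 2 synonymous substitutions.
Codon 3 (UUC, Phe): 1 synonymous substitution.
Codon 4 (ACU, Thr): 3 synonymous substitutions.
Total: 3 + 2 + 1 + 3 = 9.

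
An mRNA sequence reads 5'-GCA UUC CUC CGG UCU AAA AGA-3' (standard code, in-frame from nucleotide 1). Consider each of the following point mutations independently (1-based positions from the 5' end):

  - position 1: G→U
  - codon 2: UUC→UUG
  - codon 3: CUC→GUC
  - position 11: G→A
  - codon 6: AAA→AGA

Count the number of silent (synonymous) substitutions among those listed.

Codon 1: GCA (Ala) → UCA (Ser) — missense.
Codon 2: UUC (Phe) → UUG (Leu) — missense.
Codon 3: CUC (Leu) → GUC (Val) — missense.
Codon 4: CGG (Arg) → CAG (Gln) — missense.
Codon 6: AAA (Lys) → AGA (Arg) — missense.
Synonymous: 0 of 5.

0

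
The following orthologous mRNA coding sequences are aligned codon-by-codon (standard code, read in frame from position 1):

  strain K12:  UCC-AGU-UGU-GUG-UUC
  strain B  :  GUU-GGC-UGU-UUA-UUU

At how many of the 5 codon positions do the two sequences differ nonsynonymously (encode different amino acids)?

Codon 1: UCC Ser / GUU Val — nonsynonymous.
Codon 2: AGU Ser / GGC Gly — nonsynonymous.
Codon 3: UGU Cys / UGU Cys — identical.
Codon 4: GUG Val / UUA Leu — nonsynonymous.
Codon 5: UUC Phe / UUU Phe — synonymous.
Nonsynonymous differences: 3.

3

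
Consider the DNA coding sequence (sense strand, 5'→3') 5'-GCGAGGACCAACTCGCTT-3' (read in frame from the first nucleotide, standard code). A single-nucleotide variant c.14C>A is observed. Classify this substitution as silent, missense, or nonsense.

nonsense

Position 14 falls in codon 5: TCG → Ser.
After the substitution the codon is TAG → Stop.
The new codon is a stop codon, so this is a nonsense mutation.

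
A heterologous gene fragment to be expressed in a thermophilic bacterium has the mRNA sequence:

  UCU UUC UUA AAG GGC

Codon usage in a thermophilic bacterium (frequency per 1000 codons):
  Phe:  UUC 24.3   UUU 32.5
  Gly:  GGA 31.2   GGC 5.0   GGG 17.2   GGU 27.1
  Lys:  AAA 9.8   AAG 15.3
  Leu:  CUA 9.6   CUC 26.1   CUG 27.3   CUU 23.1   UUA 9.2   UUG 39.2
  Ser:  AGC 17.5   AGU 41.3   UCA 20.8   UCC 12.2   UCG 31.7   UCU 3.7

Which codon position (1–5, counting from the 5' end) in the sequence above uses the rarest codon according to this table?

Codon 1 UCU (Ser): 3.7 per 1000.
Codon 2 UUC (Phe): 24.3 per 1000.
Codon 3 UUA (Leu): 9.2 per 1000.
Codon 4 AAG (Lys): 15.3 per 1000.
Codon 5 GGC (Gly): 5.0 per 1000.
Lowest frequency is 3.7 at codon 1.

1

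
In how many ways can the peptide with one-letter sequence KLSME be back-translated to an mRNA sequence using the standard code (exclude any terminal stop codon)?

144

Lys: 2 codons.
Leu: 6 codons.
Ser: 6 codons.
Met: 1 codon.
Glu: 2 codons.
2 × 6 × 6 × 1 × 2 = 144.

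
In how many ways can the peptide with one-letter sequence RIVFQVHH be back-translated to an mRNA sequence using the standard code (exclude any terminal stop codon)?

4608

Arg: 6 codons.
Ile: 3 codons.
Val: 4 codons.
Phe: 2 codons.
Gln: 2 codons.
Val: 4 codons.
His: 2 codons.
His: 2 codons.
6 × 3 × 4 × 2 × 2 × 4 × 2 × 2 = 4608.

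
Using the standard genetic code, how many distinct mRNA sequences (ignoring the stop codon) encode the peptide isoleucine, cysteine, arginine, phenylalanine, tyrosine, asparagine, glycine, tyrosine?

2304

Ile: 3 codons.
Cys: 2 codons.
Arg: 6 codons.
Phe: 2 codons.
Tyr: 2 codons.
Asn: 2 codons.
Gly: 4 codons.
Tyr: 2 codons.
3 × 2 × 6 × 2 × 2 × 2 × 4 × 2 = 2304.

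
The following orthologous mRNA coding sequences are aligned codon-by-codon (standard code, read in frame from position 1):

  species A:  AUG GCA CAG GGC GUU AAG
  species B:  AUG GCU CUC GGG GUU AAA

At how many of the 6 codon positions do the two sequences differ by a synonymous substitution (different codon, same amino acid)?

Codon 1: AUG Met / AUG Met — identical.
Codon 2: GCA Ala / GCU Ala — synonymous.
Codon 3: CAG Gln / CUC Leu — nonsynonymous.
Codon 4: GGC Gly / GGG Gly — synonymous.
Codon 5: GUU Val / GUU Val — identical.
Codon 6: AAG Lys / AAA Lys — synonymous.
Synonymous differences: 3.

3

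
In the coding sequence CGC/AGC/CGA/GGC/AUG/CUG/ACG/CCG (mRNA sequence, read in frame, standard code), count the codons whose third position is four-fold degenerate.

Codon 1 CGC (Arg): third position 4-fold.
Codon 2 AGC (Ser): third position 2-fold.
Codon 3 CGA (Arg): third position 4-fold.
Codon 4 GGC (Gly): third position 4-fold.
Codon 5 AUG (Met): third position 1-fold.
Codon 6 CUG (Leu): third position 4-fold.
Codon 7 ACG (Thr): third position 4-fold.
Codon 8 CCG (Pro): third position 4-fold.
Four-fold degenerate third positions: 6.

6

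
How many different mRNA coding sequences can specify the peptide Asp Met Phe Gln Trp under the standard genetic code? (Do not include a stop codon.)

8

Asp: 2 codons.
Met: 1 codon.
Phe: 2 codons.
Gln: 2 codons.
Trp: 1 codon.
2 × 1 × 2 × 2 × 1 = 8.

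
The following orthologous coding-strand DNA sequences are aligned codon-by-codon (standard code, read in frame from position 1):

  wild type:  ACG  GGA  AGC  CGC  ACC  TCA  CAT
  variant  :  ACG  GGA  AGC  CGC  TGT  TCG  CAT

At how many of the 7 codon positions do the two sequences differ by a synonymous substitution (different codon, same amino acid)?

Codon 1: ACG Thr / ACG Thr — identical.
Codon 2: GGA Gly / GGA Gly — identical.
Codon 3: AGC Ser / AGC Ser — identical.
Codon 4: CGC Arg / CGC Arg — identical.
Codon 5: ACC Thr / TGT Cys — nonsynonymous.
Codon 6: TCA Ser / TCG Ser — synonymous.
Codon 7: CAT His / CAT His — identical.
Synonymous differences: 1.

1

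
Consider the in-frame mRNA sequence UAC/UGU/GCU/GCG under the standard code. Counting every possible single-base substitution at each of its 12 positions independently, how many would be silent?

8

Codon 1 (UAC, Tyr): 1 synonymous substitution.
Codon 2 (UGU, Cys): 1 synonymous substitution.
Codon 3 (GCU, Ala): 3 synonymous substitutions.
Codon 4 (GCG, Ala): 3 synonymous substitutions.
Total: 1 + 1 + 3 + 3 = 8.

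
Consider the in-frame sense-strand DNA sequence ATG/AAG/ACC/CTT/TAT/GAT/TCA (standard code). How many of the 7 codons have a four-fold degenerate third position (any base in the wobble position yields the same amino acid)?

3

Codon 1 ATG (Met): third position 1-fold.
Codon 2 AAG (Lys): third position 2-fold.
Codon 3 ACC (Thr): third position 4-fold.
Codon 4 CTT (Leu): third position 4-fold.
Codon 5 TAT (Tyr): third position 2-fold.
Codon 6 GAT (Asp): third position 2-fold.
Codon 7 TCA (Ser): third position 4-fold.
Four-fold degenerate third positions: 3.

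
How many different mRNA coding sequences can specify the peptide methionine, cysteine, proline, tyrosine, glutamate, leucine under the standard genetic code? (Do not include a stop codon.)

Met: 1 codon.
Cys: 2 codons.
Pro: 4 codons.
Tyr: 2 codons.
Glu: 2 codons.
Leu: 6 codons.
1 × 2 × 4 × 2 × 2 × 6 = 192.

192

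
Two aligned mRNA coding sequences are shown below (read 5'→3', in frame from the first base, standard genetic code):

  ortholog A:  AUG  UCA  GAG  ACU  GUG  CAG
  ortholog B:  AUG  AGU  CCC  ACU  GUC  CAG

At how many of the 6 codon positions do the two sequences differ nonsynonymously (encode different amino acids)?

Codon 1: AUG Met / AUG Met — identical.
Codon 2: UCA Ser / AGU Ser — synonymous.
Codon 3: GAG Glu / CCC Pro — nonsynonymous.
Codon 4: ACU Thr / ACU Thr — identical.
Codon 5: GUG Val / GUC Val — synonymous.
Codon 6: CAG Gln / CAG Gln — identical.
Nonsynonymous differences: 1.

1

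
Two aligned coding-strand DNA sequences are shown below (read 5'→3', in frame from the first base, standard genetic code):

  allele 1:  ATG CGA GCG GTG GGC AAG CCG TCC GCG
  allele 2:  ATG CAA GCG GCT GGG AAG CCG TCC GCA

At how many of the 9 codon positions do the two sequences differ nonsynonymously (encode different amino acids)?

Codon 1: ATG Met / ATG Met — identical.
Codon 2: CGA Arg / CAA Gln — nonsynonymous.
Codon 3: GCG Ala / GCG Ala — identical.
Codon 4: GTG Val / GCT Ala — nonsynonymous.
Codon 5: GGC Gly / GGG Gly — synonymous.
Codon 6: AAG Lys / AAG Lys — identical.
Codon 7: CCG Pro / CCG Pro — identical.
Codon 8: TCC Ser / TCC Ser — identical.
Codon 9: GCG Ala / GCA Ala — synonymous.
Nonsynonymous differences: 2.

2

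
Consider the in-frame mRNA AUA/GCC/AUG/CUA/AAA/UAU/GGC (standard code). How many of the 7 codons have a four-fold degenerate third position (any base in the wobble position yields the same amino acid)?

3

Codon 1 AUA (Ile): third position 3-fold.
Codon 2 GCC (Ala): third position 4-fold.
Codon 3 AUG (Met): third position 1-fold.
Codon 4 CUA (Leu): third position 4-fold.
Codon 5 AAA (Lys): third position 2-fold.
Codon 6 UAU (Tyr): third position 2-fold.
Codon 7 GGC (Gly): third position 4-fold.
Four-fold degenerate third positions: 3.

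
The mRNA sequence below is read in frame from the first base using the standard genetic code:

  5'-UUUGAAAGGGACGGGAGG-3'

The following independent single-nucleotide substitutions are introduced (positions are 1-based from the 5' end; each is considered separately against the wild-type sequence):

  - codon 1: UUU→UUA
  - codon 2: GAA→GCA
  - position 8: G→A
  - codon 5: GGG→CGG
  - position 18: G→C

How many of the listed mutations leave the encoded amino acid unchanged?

Codon 1: UUU (Phe) → UUA (Leu) — missense.
Codon 2: GAA (Glu) → GCA (Ala) — missense.
Codon 3: AGG (Arg) → AAG (Lys) — missense.
Codon 5: GGG (Gly) → CGG (Arg) — missense.
Codon 6: AGG (Arg) → AGC (Ser) — missense.
Synonymous: 0 of 5.

0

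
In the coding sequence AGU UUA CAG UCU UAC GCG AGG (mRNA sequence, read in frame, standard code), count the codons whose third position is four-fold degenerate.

2

Codon 1 AGU (Ser): third position 2-fold.
Codon 2 UUA (Leu): third position 2-fold.
Codon 3 CAG (Gln): third position 2-fold.
Codon 4 UCU (Ser): third position 4-fold.
Codon 5 UAC (Tyr): third position 2-fold.
Codon 6 GCG (Ala): third position 4-fold.
Codon 7 AGG (Arg): third position 2-fold.
Four-fold degenerate third positions: 2.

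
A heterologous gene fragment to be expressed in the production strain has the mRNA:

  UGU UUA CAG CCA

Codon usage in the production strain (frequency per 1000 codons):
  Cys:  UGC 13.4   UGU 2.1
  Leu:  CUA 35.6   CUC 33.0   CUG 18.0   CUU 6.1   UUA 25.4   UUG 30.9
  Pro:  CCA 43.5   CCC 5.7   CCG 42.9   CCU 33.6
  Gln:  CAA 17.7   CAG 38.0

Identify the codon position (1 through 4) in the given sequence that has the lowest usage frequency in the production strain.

1

Codon 1 UGU (Cys): 2.1 per 1000.
Codon 2 UUA (Leu): 25.4 per 1000.
Codon 3 CAG (Gln): 38.0 per 1000.
Codon 4 CCA (Pro): 43.5 per 1000.
Lowest frequency is 2.1 at codon 1.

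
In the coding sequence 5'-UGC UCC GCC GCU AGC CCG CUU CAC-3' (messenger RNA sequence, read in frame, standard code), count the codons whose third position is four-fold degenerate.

Codon 1 UGC (Cys): third position 2-fold.
Codon 2 UCC (Ser): third position 4-fold.
Codon 3 GCC (Ala): third position 4-fold.
Codon 4 GCU (Ala): third position 4-fold.
Codon 5 AGC (Ser): third position 2-fold.
Codon 6 CCG (Pro): third position 4-fold.
Codon 7 CUU (Leu): third position 4-fold.
Codon 8 CAC (His): third position 2-fold.
Four-fold degenerate third positions: 5.

5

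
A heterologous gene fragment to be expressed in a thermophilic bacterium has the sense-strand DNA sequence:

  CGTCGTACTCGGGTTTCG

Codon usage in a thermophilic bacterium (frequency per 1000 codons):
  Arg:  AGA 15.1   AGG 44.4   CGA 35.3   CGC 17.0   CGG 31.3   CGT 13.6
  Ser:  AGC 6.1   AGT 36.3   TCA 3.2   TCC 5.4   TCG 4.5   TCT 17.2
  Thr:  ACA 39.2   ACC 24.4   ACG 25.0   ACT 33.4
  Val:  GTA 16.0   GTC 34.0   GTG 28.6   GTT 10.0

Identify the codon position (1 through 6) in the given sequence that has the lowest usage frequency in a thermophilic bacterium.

6

Codon 1 CGT (Arg): 13.6 per 1000.
Codon 2 CGT (Arg): 13.6 per 1000.
Codon 3 ACT (Thr): 33.4 per 1000.
Codon 4 CGG (Arg): 31.3 per 1000.
Codon 5 GTT (Val): 10.0 per 1000.
Codon 6 TCG (Ser): 4.5 per 1000.
Lowest frequency is 4.5 at codon 6.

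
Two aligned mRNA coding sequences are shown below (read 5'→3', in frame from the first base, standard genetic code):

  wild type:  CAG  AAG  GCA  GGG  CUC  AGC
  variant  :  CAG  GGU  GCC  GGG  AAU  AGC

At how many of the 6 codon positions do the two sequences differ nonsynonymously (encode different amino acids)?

Codon 1: CAG Gln / CAG Gln — identical.
Codon 2: AAG Lys / GGU Gly — nonsynonymous.
Codon 3: GCA Ala / GCC Ala — synonymous.
Codon 4: GGG Gly / GGG Gly — identical.
Codon 5: CUC Leu / AAU Asn — nonsynonymous.
Codon 6: AGC Ser / AGC Ser — identical.
Nonsynonymous differences: 2.

2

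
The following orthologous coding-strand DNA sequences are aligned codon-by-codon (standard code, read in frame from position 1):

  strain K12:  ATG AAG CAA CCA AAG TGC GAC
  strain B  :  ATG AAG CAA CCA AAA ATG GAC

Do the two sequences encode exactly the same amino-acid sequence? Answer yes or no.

no

Codon 1: ATG Met / ATG Met — identical.
Codon 2: AAG Lys / AAG Lys — identical.
Codon 3: CAA Gln / CAA Gln — identical.
Codon 4: CCA Pro / CCA Pro — identical.
Codon 5: AAG Lys / AAA Lys — synonymous.
Codon 6: TGC Cys / ATG Met — nonsynonymous.
Codon 7: GAC Asp / GAC Asp — identical.
Nonsynonymous differences: 1 → different protein.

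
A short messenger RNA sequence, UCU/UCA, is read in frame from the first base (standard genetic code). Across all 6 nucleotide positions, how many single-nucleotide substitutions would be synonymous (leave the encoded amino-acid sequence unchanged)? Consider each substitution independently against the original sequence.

6

Codon 1 (UCU, Ser): 3 synonymous substitutions.
Codon 2 (UCA, Ser): 3 synonymous substitutions.
Total: 3 + 3 = 6.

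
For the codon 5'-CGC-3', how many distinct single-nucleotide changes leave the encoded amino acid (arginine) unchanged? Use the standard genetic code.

Position 1: none → 0 synonymous.
Position 2: none → 0 synonymous.
Position 3: CGT, CGA, CGG → 3 synonymous.
Total: 0 + 0 + 3 = 3.

3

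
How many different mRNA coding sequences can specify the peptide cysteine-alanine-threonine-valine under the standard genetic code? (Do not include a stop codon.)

Cys: 2 codons.
Ala: 4 codons.
Thr: 4 codons.
Val: 4 codons.
2 × 4 × 4 × 4 = 128.

128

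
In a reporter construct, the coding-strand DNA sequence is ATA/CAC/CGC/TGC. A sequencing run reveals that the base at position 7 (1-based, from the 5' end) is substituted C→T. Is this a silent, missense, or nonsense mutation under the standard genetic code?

missense

Position 7 falls in codon 3: CGC → Arg.
After the substitution the codon is TGC → Cys.
Arg ≠ Cys, so this is a missense mutation.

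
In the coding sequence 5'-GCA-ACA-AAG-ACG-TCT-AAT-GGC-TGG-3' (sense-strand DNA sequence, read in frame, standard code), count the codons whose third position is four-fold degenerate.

Codon 1 GCA (Ala): third position 4-fold.
Codon 2 ACA (Thr): third position 4-fold.
Codon 3 AAG (Lys): third position 2-fold.
Codon 4 ACG (Thr): third position 4-fold.
Codon 5 TCT (Ser): third position 4-fold.
Codon 6 AAT (Asn): third position 2-fold.
Codon 7 GGC (Gly): third position 4-fold.
Codon 8 TGG (Trp): third position 1-fold.
Four-fold degenerate third positions: 5.

5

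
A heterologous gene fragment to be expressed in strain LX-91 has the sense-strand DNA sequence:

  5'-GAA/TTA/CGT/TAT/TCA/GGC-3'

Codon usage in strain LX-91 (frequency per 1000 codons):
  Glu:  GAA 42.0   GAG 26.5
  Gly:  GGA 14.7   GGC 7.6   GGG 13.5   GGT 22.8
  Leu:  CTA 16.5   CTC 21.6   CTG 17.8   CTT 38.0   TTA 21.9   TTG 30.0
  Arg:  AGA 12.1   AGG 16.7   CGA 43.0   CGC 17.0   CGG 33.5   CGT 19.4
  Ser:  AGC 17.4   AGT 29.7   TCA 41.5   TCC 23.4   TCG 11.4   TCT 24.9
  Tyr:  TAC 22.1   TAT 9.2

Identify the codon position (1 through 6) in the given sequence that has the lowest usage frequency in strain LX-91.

Codon 1 GAA (Glu): 42.0 per 1000.
Codon 2 TTA (Leu): 21.9 per 1000.
Codon 3 CGT (Arg): 19.4 per 1000.
Codon 4 TAT (Tyr): 9.2 per 1000.
Codon 5 TCA (Ser): 41.5 per 1000.
Codon 6 GGC (Gly): 7.6 per 1000.
Lowest frequency is 7.6 at codon 6.

6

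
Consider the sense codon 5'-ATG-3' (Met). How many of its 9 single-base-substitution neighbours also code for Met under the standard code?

0

Position 1: none → 0 synonymous.
Position 2: none → 0 synonymous.
Position 3: none → 0 synonymous.
Total: 0 + 0 + 0 = 0.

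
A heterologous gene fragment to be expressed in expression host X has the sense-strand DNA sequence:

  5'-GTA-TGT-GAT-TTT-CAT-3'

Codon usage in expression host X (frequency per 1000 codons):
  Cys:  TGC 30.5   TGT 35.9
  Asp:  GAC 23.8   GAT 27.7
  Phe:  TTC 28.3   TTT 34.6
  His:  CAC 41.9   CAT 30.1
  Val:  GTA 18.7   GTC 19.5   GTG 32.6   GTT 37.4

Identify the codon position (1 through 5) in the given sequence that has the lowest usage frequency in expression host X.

Codon 1 GTA (Val): 18.7 per 1000.
Codon 2 TGT (Cys): 35.9 per 1000.
Codon 3 GAT (Asp): 27.7 per 1000.
Codon 4 TTT (Phe): 34.6 per 1000.
Codon 5 CAT (His): 30.1 per 1000.
Lowest frequency is 18.7 at codon 1.

1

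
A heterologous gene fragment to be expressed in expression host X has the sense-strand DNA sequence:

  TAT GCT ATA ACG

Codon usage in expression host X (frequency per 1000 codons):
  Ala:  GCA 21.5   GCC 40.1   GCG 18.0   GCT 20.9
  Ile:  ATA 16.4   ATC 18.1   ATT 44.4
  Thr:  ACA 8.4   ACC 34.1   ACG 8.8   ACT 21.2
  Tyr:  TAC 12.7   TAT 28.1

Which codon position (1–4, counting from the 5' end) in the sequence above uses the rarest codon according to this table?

4

Codon 1 TAT (Tyr): 28.1 per 1000.
Codon 2 GCT (Ala): 20.9 per 1000.
Codon 3 ATA (Ile): 16.4 per 1000.
Codon 4 ACG (Thr): 8.8 per 1000.
Lowest frequency is 8.8 at codon 4.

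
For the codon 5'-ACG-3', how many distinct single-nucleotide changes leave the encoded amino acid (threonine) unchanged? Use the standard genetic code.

Position 1: none → 0 synonymous.
Position 2: none → 0 synonymous.
Position 3: ACU, ACC, ACA → 3 synonymous.
Total: 0 + 0 + 3 = 3.

3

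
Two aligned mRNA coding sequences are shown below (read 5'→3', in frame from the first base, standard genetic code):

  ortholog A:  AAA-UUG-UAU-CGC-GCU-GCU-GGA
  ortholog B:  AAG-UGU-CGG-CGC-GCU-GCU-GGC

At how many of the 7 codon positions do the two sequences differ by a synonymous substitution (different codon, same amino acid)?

Codon 1: AAA Lys / AAG Lys — synonymous.
Codon 2: UUG Leu / UGU Cys — nonsynonymous.
Codon 3: UAU Tyr / CGG Arg — nonsynonymous.
Codon 4: CGC Arg / CGC Arg — identical.
Codon 5: GCU Ala / GCU Ala — identical.
Codon 6: GCU Ala / GCU Ala — identical.
Codon 7: GGA Gly / GGC Gly — synonymous.
Synonymous differences: 2.

2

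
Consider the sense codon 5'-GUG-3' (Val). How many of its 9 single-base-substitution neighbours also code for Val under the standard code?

3

Position 1: none → 0 synonymous.
Position 2: none → 0 synonymous.
Position 3: GUU, GUC, GUA → 3 synonymous.
Total: 0 + 0 + 3 = 3.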